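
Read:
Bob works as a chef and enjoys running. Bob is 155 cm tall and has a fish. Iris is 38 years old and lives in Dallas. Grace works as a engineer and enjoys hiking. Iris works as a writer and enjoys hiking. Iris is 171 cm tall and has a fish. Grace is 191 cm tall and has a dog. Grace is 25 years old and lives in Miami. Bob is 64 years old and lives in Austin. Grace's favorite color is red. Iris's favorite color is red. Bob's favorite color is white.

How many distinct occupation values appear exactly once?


Unique occupation values: 3

3


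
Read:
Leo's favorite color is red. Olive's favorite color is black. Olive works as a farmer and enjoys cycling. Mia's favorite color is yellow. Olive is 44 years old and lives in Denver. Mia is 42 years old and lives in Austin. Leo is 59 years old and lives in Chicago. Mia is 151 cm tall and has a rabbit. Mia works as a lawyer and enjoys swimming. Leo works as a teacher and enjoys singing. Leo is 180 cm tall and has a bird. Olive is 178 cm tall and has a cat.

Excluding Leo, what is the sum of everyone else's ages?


Sum (excluding Leo): 86

86


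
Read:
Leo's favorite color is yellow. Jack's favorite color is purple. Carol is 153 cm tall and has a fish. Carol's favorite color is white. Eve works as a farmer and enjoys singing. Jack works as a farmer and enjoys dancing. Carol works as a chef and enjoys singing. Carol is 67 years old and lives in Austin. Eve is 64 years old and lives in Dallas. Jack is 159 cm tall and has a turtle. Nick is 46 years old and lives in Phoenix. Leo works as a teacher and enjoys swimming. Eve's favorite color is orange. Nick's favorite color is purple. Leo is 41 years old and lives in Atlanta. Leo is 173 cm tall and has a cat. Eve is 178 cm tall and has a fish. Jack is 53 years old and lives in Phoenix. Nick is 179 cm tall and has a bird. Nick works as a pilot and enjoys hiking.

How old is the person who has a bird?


Person with bird is Nick, age 46

46


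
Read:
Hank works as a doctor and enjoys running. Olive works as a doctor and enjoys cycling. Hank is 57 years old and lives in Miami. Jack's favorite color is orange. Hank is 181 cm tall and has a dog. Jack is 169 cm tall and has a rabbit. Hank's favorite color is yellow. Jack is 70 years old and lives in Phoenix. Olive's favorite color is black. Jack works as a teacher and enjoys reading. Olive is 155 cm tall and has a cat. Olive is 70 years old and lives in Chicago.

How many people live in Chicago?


Count in Chicago: 1

1


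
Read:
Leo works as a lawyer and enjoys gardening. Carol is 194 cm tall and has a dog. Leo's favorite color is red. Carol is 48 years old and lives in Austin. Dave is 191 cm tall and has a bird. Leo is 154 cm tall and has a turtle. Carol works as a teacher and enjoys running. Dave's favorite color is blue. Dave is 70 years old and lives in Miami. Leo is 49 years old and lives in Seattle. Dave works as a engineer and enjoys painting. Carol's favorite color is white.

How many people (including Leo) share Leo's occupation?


Leo is a lawyer. Count = 1

1


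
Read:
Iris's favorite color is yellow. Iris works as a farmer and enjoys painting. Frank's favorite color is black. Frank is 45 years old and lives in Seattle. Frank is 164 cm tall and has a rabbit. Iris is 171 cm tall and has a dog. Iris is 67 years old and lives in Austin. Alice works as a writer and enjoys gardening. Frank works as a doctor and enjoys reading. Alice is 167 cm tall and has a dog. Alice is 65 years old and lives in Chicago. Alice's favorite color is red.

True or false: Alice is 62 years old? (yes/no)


Alice is actually 65. no

no


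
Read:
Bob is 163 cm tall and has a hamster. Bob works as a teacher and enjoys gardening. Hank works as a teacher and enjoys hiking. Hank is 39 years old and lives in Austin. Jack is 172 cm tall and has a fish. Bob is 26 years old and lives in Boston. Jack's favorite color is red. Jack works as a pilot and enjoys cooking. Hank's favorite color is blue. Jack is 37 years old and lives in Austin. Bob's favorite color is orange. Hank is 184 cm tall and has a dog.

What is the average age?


Sum=102, n=3, avg=34

34


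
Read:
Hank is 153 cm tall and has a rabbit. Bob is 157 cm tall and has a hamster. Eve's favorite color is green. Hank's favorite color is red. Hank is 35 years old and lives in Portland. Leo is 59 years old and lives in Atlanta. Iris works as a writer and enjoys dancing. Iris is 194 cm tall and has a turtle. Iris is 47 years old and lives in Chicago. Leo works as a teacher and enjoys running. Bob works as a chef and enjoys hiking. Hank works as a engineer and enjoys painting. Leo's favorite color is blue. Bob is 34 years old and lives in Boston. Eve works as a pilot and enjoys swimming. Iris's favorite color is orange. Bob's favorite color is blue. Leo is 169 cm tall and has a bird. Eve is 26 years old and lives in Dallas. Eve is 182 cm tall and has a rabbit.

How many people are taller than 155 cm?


Taller than 155: 4

4


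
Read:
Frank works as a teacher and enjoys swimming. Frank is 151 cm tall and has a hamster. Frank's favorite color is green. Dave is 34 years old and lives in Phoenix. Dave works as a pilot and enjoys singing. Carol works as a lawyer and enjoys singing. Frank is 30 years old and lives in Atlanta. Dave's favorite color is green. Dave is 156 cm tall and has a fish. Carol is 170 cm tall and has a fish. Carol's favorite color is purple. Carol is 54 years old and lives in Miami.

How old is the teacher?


The teacher is Frank, age 30

30


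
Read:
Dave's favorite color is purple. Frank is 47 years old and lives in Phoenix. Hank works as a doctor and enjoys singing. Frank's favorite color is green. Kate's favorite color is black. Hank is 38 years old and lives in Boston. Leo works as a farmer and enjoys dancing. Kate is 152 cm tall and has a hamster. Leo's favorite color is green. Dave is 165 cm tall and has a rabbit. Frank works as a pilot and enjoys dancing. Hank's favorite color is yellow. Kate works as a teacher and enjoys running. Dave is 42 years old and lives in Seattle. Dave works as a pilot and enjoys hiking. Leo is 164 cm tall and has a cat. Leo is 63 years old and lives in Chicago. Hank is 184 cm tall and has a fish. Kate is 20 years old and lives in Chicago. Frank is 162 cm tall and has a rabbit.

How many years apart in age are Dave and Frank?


42 vs 47, diff = 5

5


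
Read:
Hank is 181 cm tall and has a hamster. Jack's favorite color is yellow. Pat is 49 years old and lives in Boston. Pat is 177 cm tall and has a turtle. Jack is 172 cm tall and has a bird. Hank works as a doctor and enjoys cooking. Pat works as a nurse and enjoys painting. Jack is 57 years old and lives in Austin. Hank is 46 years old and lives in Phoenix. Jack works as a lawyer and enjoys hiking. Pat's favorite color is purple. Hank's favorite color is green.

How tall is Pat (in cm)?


Pat is 177 cm tall

177


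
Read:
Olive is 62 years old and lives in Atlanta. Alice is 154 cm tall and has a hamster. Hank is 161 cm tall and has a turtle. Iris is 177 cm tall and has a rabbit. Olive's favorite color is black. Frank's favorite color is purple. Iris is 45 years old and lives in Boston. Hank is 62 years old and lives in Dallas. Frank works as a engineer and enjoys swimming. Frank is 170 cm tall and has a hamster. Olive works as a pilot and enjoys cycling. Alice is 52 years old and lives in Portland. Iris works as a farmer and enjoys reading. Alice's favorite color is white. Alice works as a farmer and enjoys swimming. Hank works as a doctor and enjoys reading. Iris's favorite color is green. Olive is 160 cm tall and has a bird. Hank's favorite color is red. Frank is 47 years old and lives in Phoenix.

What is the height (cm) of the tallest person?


Tallest: Iris at 177 cm

177


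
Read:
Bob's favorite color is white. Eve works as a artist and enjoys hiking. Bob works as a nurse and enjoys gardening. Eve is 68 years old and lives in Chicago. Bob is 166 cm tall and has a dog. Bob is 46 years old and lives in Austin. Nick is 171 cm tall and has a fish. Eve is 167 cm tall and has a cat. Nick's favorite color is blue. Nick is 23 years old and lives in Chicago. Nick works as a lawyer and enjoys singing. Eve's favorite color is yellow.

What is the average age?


Sum=137, n=3, avg=45.67

45.67


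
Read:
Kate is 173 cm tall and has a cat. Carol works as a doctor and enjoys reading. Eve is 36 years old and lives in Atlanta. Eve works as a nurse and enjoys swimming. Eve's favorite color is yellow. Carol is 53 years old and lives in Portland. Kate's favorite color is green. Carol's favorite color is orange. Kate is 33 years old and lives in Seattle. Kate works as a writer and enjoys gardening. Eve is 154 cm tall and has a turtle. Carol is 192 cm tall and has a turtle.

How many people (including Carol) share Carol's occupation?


Carol is a doctor. Count = 1

1


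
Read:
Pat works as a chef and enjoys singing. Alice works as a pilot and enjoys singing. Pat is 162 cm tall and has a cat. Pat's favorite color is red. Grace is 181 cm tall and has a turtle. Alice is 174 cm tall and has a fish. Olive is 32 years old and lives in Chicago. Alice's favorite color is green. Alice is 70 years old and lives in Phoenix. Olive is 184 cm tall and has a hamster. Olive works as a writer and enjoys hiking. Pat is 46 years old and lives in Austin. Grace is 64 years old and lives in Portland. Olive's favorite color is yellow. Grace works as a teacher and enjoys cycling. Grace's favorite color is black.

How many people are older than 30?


Filter: 4

4


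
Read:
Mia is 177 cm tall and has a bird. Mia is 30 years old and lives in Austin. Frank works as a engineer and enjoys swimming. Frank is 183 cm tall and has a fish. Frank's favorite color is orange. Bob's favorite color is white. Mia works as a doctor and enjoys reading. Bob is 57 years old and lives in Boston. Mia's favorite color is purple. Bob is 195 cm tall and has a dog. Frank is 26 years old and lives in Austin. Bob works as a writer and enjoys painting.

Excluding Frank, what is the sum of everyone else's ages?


Sum (excluding Frank): 87

87


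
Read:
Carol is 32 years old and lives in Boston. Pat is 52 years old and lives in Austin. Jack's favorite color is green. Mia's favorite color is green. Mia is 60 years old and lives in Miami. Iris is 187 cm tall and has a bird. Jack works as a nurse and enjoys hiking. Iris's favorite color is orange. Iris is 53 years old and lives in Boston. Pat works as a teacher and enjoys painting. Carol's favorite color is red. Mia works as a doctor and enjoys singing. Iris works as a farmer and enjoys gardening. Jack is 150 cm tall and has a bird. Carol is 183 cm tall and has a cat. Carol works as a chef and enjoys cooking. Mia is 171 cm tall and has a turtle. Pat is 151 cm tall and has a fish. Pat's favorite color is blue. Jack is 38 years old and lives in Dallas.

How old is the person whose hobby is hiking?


Person with hobby=hiking is Jack, age 38

38


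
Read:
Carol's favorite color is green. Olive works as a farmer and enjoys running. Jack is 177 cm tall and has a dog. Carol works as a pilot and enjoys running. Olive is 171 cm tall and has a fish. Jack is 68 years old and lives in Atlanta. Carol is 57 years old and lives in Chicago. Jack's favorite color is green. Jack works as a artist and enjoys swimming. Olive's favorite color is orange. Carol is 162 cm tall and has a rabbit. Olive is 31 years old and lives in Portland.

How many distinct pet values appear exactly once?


Unique pet values: 3

3


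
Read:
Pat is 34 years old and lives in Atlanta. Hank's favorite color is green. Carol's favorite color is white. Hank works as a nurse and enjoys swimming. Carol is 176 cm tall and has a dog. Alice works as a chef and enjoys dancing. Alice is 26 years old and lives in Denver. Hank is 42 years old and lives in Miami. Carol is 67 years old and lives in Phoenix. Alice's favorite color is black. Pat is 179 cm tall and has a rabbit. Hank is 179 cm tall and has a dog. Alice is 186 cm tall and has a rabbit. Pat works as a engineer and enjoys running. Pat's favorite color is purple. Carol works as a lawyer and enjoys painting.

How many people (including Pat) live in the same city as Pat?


Pat lives in Atlanta. Count = 1

1


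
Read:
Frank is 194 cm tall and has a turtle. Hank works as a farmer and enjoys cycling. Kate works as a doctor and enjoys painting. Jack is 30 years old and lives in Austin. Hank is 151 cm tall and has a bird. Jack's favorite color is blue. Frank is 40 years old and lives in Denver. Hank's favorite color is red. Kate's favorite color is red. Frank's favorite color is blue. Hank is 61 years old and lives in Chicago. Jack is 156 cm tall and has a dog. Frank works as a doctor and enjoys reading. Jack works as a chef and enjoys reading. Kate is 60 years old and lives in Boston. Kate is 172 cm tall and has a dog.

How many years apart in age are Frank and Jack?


40 vs 30, diff = 10

10


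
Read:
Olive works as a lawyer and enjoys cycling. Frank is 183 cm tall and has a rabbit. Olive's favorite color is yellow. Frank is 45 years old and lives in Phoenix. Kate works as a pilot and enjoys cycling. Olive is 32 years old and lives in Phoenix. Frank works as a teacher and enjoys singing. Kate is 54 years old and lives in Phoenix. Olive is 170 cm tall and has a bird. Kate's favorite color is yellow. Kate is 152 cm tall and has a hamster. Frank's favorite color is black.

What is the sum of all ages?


32+45+54 = 131

131


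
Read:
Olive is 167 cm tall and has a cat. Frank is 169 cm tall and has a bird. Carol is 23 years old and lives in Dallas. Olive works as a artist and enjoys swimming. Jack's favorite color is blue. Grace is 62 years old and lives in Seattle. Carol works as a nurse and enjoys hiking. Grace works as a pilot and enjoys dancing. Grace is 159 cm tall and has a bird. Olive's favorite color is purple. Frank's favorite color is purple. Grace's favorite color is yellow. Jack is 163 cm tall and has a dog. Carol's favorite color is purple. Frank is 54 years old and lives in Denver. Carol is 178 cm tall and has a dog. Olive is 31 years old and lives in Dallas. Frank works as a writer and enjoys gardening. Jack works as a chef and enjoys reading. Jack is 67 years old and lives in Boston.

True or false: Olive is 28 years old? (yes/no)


Olive is actually 31. no

no


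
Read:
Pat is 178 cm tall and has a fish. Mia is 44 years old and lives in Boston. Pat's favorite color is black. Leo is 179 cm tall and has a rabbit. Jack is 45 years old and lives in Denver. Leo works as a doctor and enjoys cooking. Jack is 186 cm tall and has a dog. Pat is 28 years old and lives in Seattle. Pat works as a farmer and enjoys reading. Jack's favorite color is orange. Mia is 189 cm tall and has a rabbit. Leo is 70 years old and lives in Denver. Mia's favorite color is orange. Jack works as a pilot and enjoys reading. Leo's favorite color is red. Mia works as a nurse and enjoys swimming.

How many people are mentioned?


People: Mia, Leo, Pat, Jack. Count = 4

4


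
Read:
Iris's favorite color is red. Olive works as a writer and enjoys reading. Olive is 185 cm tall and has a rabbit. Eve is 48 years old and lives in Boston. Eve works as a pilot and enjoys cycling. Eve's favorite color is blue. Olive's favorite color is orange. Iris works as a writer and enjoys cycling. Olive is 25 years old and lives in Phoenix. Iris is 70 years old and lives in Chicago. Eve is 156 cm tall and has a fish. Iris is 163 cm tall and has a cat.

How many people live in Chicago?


Count in Chicago: 1

1


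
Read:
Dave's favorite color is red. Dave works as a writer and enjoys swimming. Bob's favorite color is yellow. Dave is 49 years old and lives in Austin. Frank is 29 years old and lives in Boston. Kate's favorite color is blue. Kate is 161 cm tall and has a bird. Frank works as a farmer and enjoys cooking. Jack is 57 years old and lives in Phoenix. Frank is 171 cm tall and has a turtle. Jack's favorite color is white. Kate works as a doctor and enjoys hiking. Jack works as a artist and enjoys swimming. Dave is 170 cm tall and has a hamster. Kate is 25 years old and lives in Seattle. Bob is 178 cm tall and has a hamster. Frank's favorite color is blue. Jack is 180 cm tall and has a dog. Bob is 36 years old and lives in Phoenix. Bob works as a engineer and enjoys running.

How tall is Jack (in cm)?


Jack is 180 cm tall

180


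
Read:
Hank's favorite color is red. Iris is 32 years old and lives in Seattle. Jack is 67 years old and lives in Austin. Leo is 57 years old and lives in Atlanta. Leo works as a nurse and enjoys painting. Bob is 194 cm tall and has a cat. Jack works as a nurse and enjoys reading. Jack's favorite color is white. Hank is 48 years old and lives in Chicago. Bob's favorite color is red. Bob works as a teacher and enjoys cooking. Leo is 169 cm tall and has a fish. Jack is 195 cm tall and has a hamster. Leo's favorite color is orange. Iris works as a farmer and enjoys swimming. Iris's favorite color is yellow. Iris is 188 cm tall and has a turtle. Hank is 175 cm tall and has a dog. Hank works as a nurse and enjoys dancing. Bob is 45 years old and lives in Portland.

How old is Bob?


Bob is 45 years old

45


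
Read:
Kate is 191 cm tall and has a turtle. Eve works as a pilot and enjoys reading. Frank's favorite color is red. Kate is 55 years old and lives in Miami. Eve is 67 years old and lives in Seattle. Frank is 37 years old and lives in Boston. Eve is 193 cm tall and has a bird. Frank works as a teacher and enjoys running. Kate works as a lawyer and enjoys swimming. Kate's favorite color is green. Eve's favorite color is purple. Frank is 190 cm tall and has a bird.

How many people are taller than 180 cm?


Taller than 180: 3

3


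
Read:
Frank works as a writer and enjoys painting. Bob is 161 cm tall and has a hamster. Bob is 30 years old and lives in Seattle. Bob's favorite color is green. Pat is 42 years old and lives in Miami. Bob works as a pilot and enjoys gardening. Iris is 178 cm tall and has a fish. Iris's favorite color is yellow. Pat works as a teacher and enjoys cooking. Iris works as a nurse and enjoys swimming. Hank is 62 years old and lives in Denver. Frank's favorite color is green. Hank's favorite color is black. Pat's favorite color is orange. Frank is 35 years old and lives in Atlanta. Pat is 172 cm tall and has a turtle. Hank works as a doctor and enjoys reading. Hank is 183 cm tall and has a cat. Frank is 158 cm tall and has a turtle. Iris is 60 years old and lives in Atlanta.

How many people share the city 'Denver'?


Count: 1

1


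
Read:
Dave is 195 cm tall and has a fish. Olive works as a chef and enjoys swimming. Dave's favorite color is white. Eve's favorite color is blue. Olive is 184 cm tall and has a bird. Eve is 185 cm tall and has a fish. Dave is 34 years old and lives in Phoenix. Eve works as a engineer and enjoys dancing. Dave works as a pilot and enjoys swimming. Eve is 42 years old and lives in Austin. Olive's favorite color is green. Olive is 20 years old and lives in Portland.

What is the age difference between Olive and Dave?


|20 - 34| = 14

14


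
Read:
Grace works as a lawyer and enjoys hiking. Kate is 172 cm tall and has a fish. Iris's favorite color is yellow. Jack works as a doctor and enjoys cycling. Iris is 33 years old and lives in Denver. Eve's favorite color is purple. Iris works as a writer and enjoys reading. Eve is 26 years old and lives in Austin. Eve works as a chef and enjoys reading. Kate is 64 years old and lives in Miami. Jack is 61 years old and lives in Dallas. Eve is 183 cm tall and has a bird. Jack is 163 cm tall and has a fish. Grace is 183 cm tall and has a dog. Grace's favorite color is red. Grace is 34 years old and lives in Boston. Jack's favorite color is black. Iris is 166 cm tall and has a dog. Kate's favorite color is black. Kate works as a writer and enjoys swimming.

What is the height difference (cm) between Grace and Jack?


|183 - 163| = 20

20


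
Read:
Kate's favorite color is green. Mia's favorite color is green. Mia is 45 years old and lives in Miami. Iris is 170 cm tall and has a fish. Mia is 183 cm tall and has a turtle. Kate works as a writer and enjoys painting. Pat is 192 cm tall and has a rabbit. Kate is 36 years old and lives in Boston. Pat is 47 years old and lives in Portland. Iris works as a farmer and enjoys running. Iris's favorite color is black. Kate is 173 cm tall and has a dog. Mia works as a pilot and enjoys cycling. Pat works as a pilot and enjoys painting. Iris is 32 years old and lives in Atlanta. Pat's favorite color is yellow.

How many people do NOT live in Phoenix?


Not in Phoenix: 4

4


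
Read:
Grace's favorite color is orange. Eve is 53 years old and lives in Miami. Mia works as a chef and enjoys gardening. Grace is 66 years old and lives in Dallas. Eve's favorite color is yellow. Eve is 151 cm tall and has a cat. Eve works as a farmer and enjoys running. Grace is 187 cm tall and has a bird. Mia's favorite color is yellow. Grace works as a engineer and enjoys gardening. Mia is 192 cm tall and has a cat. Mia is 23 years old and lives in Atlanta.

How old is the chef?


The chef is Mia, age 23

23


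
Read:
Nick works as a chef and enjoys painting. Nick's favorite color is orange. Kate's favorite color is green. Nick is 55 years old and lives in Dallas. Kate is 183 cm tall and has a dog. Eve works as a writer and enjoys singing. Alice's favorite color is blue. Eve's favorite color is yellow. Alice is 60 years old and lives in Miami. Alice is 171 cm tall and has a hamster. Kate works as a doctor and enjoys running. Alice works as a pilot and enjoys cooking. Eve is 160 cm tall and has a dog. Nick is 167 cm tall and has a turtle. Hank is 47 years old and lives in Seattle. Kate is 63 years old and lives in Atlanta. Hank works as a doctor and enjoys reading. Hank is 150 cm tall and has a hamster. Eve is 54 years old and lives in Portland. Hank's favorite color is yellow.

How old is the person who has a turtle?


Person with turtle is Nick, age 55

55


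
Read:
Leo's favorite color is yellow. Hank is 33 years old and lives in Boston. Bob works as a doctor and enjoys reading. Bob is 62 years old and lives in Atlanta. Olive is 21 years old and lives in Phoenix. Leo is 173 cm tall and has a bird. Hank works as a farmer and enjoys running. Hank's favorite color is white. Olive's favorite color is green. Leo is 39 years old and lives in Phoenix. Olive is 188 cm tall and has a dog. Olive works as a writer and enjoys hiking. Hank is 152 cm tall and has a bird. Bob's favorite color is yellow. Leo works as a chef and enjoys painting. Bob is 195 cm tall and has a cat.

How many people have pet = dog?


Count: 1

1


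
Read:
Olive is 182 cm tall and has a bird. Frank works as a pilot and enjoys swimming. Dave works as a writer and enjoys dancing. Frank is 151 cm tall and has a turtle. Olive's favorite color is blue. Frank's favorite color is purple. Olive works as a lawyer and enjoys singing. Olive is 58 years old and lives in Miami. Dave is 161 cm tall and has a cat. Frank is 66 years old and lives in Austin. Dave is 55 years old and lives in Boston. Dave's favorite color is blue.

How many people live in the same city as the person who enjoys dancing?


Person with hobby dancing is Dave, city Boston. Count = 1

1


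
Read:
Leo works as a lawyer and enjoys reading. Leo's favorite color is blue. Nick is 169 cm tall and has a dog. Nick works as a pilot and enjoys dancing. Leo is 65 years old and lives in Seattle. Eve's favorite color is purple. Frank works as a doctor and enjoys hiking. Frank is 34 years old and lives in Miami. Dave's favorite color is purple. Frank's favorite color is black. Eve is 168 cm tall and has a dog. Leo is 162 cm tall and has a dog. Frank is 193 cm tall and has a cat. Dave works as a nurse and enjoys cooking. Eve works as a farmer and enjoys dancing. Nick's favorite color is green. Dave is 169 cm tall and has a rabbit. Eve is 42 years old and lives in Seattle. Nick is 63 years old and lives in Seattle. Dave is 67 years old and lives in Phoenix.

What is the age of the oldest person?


Oldest: Dave at 67

67


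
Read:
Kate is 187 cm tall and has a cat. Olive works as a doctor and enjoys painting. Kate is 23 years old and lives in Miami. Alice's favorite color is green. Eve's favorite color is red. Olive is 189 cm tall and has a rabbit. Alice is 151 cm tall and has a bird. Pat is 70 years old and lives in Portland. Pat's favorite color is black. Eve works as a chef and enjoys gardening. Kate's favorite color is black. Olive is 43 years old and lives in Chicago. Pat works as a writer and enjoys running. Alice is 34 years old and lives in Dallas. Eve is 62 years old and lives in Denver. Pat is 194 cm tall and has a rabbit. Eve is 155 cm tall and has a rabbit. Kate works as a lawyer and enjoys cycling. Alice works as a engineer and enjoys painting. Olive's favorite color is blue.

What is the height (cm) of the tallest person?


Tallest: Pat at 194 cm

194


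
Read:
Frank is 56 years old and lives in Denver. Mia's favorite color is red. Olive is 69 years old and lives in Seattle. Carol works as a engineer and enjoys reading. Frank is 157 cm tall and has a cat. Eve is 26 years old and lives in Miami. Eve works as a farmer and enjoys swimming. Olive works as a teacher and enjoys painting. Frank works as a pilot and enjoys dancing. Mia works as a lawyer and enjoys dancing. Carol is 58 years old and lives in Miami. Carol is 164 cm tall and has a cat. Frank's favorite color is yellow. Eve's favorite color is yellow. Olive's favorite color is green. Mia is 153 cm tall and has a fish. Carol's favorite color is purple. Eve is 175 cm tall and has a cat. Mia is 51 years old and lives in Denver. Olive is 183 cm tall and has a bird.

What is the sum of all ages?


69+26+58+51+56 = 260

260


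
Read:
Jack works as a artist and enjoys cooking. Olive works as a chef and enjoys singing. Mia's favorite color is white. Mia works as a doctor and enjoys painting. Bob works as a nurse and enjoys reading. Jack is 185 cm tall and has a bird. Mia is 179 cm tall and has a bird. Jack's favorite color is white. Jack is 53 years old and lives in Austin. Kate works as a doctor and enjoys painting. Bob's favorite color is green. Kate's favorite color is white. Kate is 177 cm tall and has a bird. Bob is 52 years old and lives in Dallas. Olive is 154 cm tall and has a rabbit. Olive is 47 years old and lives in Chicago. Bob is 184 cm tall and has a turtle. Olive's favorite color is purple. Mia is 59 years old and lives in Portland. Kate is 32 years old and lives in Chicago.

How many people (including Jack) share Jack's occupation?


Jack is a artist. Count = 1

1


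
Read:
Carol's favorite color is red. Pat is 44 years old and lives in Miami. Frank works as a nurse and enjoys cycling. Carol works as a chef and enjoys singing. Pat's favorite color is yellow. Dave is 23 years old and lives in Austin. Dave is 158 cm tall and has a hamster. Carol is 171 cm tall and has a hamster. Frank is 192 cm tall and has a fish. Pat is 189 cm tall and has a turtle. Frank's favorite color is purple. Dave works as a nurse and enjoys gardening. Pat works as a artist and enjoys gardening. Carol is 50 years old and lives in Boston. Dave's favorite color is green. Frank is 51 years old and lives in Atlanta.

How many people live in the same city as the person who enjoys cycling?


Person with hobby cycling is Frank, city Atlanta. Count = 1

1


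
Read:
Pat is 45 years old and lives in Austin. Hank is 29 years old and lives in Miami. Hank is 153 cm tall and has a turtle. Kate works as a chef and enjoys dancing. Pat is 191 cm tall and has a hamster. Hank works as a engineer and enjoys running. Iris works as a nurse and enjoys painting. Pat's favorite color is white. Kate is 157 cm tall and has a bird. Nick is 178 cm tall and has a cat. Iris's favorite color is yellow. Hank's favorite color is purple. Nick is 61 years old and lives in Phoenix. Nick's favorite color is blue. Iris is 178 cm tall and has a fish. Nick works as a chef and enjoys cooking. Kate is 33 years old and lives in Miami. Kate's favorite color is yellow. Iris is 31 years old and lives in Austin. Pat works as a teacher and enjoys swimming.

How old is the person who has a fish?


Person with fish is Iris, age 31

31


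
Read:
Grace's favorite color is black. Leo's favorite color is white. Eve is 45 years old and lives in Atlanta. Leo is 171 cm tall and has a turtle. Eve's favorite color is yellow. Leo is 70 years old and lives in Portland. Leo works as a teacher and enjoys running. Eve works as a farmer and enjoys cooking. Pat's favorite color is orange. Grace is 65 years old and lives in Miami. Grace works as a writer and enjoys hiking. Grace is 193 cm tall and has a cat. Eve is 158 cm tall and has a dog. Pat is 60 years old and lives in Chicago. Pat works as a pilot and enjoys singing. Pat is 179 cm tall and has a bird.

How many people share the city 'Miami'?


Count: 1

1


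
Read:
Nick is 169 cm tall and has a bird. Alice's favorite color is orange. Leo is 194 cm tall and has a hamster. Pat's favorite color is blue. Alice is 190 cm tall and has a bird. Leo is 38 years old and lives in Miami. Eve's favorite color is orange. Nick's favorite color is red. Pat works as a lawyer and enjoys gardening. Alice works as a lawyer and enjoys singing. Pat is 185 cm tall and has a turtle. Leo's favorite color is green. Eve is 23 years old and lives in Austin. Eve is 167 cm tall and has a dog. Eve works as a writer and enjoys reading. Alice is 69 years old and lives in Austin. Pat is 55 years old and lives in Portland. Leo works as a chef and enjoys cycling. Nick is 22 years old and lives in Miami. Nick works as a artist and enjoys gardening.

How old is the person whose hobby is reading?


Person with hobby=reading is Eve, age 23

23


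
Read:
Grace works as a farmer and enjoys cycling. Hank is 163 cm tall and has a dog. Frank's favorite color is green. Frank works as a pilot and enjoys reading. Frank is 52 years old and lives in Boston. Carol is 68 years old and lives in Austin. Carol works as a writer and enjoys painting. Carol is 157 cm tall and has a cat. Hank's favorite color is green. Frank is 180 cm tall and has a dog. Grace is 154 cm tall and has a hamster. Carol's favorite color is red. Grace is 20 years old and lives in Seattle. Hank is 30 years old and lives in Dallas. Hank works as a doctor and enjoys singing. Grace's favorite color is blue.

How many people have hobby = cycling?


Count: 1

1


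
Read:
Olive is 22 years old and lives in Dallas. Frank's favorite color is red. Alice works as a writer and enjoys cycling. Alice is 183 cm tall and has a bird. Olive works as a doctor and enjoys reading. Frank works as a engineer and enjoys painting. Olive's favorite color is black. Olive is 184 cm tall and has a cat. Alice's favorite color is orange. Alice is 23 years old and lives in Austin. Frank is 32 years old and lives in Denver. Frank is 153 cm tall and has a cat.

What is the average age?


Sum=77, n=3, avg=25.67

25.67


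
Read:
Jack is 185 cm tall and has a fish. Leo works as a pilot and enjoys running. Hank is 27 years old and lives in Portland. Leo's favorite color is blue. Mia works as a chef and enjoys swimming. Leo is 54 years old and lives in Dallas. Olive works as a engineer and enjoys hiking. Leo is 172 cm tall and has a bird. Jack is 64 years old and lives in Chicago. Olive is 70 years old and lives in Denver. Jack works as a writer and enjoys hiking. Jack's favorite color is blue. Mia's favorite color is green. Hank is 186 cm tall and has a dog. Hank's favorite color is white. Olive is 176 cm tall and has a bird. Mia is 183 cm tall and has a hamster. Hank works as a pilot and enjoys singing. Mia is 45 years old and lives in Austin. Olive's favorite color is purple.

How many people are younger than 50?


Filter: 2

2


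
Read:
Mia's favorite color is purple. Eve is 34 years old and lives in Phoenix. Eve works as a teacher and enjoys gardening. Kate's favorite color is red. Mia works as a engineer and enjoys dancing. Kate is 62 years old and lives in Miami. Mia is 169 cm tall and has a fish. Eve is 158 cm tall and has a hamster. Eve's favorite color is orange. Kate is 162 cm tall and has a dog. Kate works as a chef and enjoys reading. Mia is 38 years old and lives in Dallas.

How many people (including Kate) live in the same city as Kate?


Kate lives in Miami. Count = 1

1


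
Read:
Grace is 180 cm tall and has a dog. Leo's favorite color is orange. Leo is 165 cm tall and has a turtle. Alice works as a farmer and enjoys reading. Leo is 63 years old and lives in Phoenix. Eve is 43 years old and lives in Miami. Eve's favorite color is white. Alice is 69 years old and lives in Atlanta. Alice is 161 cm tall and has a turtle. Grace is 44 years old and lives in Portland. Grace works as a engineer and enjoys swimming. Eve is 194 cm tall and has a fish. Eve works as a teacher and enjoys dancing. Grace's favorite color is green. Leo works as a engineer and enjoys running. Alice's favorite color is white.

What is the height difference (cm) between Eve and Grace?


|194 - 180| = 14

14


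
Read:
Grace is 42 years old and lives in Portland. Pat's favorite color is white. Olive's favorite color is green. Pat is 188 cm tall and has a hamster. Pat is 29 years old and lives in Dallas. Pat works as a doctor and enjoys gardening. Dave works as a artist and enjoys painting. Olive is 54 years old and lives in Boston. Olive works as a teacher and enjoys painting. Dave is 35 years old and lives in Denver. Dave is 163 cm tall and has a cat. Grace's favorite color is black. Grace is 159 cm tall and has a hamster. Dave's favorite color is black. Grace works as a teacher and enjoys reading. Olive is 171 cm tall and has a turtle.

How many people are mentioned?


People: Pat, Olive, Grace, Dave. Count = 4

4


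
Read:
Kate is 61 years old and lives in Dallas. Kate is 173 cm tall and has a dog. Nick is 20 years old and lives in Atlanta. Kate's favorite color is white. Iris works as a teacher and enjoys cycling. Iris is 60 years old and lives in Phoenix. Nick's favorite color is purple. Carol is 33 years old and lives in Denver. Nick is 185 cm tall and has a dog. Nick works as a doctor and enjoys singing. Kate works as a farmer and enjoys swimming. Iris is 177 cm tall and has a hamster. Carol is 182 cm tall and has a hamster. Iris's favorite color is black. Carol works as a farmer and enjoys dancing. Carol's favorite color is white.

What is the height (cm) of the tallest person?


Tallest: Nick at 185 cm

185


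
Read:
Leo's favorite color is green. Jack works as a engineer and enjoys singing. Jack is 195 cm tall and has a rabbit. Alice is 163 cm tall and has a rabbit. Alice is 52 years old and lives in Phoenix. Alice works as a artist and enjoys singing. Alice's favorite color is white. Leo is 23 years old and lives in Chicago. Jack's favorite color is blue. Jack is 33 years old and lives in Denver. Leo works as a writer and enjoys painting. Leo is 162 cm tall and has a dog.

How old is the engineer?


The engineer is Jack, age 33

33


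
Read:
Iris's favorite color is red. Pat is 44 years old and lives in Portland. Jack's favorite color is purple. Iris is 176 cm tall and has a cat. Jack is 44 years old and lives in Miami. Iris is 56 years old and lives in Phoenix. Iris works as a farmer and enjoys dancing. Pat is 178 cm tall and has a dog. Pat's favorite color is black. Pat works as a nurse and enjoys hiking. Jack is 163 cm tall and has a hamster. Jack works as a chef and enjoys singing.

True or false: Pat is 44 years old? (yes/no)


Pat is actually 44. yes

yes


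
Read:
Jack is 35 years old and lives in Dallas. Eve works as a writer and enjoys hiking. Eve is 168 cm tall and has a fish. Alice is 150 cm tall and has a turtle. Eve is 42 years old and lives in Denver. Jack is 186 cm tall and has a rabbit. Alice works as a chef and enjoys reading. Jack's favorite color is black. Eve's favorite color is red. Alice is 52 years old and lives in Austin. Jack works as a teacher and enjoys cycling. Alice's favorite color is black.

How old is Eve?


Eve is 42 years old

42


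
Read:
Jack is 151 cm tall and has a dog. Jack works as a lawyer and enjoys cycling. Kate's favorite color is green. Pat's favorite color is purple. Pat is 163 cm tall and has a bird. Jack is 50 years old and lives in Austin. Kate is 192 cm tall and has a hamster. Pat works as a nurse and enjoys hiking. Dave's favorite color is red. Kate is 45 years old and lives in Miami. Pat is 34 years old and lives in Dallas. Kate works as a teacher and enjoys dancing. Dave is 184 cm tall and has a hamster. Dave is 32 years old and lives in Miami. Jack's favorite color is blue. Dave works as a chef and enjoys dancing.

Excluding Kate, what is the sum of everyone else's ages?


Sum (excluding Kate): 116

116


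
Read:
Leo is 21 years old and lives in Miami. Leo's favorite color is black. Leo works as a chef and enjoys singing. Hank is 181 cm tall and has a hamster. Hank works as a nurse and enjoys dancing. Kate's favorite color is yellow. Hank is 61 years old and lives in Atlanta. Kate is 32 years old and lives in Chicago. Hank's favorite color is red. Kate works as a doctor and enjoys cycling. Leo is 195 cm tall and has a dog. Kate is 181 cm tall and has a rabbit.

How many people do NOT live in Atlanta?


Not in Atlanta: 2

2


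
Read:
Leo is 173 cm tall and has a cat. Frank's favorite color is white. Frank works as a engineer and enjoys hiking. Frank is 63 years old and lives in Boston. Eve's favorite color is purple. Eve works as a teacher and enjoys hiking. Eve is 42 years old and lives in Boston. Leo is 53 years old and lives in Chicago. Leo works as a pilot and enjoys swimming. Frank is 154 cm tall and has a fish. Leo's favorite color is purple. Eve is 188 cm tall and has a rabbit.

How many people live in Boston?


Count in Boston: 2

2


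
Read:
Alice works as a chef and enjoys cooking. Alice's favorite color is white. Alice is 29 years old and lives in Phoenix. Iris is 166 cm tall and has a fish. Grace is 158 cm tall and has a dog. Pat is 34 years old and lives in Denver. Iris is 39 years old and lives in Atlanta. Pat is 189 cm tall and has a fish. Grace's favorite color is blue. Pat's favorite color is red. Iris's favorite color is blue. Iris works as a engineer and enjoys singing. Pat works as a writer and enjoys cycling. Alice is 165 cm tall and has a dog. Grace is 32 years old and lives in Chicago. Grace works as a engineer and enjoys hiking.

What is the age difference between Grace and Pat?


|32 - 34| = 2

2


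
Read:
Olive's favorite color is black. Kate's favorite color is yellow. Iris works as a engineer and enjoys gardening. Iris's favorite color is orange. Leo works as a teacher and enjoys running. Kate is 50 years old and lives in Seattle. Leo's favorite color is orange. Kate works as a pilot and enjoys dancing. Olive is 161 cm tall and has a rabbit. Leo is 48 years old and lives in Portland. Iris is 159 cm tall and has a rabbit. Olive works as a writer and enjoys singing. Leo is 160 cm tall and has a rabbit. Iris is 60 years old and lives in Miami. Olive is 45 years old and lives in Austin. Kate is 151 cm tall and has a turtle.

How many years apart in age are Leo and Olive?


48 vs 45, diff = 3

3


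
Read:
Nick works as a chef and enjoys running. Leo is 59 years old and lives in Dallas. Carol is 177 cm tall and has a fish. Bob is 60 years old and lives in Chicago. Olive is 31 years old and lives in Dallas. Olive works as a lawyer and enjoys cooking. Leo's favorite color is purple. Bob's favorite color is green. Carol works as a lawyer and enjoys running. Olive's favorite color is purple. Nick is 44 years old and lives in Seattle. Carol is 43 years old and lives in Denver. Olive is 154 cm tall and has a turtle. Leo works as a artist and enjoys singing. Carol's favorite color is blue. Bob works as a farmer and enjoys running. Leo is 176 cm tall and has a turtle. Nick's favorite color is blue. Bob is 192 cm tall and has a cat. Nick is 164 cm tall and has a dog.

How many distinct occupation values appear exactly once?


Unique occupation values: 3

3
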